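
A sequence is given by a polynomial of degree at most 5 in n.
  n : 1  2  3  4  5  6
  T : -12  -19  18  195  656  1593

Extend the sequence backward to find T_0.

-9

Δ: -7  37  177  461  937
Δ²: 44  140  284  476
Δ³: 96  144  192
Δ⁴: 48  48
The fourth differences are constant at 48.
Work back: 96 − 48 = 48;  44 − 48 = -4;  -7 + 4 = -3;  -12 + 3 = -9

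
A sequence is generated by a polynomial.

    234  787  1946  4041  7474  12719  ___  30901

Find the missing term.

Using the first 6 terms:
Δ: 553  1159  2095  3433  5245
Δ²: 606  936  1338  1812
Δ³: 330  402  474
Δ⁴: 72  72
Constant fourth difference = 72.
Extend forward: 474 + 72 = 546;  1812 + 546 = 2358;  5245 + 2358 = 7603;  12719 + 7603 = 20322

20322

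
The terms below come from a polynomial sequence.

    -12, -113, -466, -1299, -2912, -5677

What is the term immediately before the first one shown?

-7

-101, -353, -833, -1613, -2765
-252, -480, -780, -1152
-228, -300, -372
-72, -72
The fourth differences are constant at -72.
Work back: -228 + 72 = -156;  -252 + 156 = -96;  -101 + 96 = -5;  -12 + 5 = -7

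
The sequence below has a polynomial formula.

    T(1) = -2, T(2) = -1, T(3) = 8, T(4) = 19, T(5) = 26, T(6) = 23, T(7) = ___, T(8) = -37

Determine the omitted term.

Using the first 6 terms:
D1: 1, 9, 11, 7, -3
D2: 8, 2, -4, -10
D3: -6, -6, -6
Constant third difference = -6.
Extend forward: -10 − 6 = -16;  -3 − 16 = -19;  23 − 19 = 4

4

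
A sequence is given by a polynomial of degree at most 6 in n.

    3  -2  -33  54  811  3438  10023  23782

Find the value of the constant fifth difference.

First differences: -5, -31, 87, 757, 2627, 6585, 13759
Second differences: -26, 118, 670, 1870, 3958, 7174
Third differences: 144, 552, 1200, 2088, 3216
Fourth differences: 408, 648, 888, 1128
Fifth differences: 240, 240, 240

240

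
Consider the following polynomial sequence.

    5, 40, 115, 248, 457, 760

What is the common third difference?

Δ: 35, 75, 133, 209, 303
Δ²: 40, 58, 76, 94
Δ³: 18, 18, 18

18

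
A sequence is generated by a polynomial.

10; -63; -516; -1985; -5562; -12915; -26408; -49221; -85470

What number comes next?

-140327

-73, -453, -1469, -3577, -7353, -13493, -22813, -36249
-380, -1016, -2108, -3776, -6140, -9320, -13436
-636, -1092, -1668, -2364, -3180, -4116
-456, -576, -696, -816, -936
-120, -120, -120, -120
The fifth differences are constant (-120).
-936 − 120 = -1056;  -4116 − 1056 = -5172;  -13436 − 5172 = -18608;  -36249 − 18608 = -54857;  -85470 − 54857 = -140327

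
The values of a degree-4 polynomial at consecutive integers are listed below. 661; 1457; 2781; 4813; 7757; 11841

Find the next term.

17317

D1: 796 , 1324 , 2032 , 2944 , 4084
D2: 528 , 708 , 912 , 1140
D3: 180 , 204 , 228
D4: 24 , 24
Constant fourth difference = 24, so extend:
228 + 24 = 252;  1140 + 252 = 1392;  4084 + 1392 = 5476;  11841 + 5476 = 17317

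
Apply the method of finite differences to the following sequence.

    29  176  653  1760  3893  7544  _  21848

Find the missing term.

Using the first 6 terms:
147, 477, 1107, 2133, 3651
330, 630, 1026, 1518
300, 396, 492
96, 96
Constant fourth difference = 96.
Extend forward: 492 + 96 = 588;  1518 + 588 = 2106;  3651 + 2106 = 5757;  7544 + 5757 = 13301

13301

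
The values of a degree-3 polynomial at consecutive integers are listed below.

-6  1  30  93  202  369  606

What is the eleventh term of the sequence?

7 , 29 , 63 , 109 , 167 , 237
22 , 34 , 46 , 58 , 70
12 , 12 , 12 , 12
Constant third difference = 12, so extend:
70 + 12 = 82;  237 + 82 = 319;  606 + 319 = 925
82 + 12 = 94;  319 + 94 = 413;  925 + 413 = 1338
94 + 12 = 106;  413 + 106 = 519;  1338 + 519 = 1857
106 + 12 = 118;  519 + 118 = 637;  1857 + 637 = 2494

2494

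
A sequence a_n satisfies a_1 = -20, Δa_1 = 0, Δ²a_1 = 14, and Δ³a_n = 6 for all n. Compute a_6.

Build the table forward from the leading diagonal:
Third differences: 6  6  6  6  6  6
Second differences: 14  20  26  32  38  44
First differences: 0  14  34  60  92  130
a: -20  -20  -6  28  88  180

180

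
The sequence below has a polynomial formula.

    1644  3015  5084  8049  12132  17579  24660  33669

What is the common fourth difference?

24

D1: 1371, 2069, 2965, 4083, 5447, 7081, 9009
D2: 698, 896, 1118, 1364, 1634, 1928
D3: 198, 222, 246, 270, 294
D4: 24, 24, 24, 24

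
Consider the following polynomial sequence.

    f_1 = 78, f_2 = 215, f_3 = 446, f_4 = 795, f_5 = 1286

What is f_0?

11

D1: 137, 231, 349, 491
D2: 94, 118, 142
D3: 24, 24
The third differences are constant at 24.
Work back: 94 − 24 = 70;  137 − 70 = 67;  78 − 67 = 11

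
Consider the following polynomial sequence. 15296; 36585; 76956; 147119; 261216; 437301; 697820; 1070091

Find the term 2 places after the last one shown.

D1: 21289 , 40371 , 70163 , 114097 , 176085 , 260519 , 372271
D2: 19082 , 29792 , 43934 , 61988 , 84434 , 111752
D3: 10710 , 14142 , 18054 , 22446 , 27318
D4: 3432 , 3912 , 4392 , 4872
D5: 480 , 480 , 480
The fifth differences are constant (480).
4872 + 480 = 5352;  27318 + 5352 = 32670;  111752 + 32670 = 144422;  372271 + 144422 = 516693;  1070091 + 516693 = 1586784
5352 + 480 = 5832;  32670 + 5832 = 38502;  144422 + 38502 = 182924;  516693 + 182924 = 699617;  1586784 + 699617 = 2286401

2286401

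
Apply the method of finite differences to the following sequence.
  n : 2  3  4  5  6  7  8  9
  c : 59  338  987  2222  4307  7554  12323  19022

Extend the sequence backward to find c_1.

-18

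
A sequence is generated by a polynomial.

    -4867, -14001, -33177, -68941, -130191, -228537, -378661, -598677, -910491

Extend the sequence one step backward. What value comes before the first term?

-1221

-9134, -19176, -35764, -61250, -98346, -150124, -220016, -311814
-10042, -16588, -25486, -37096, -51778, -69892, -91798
-6546, -8898, -11610, -14682, -18114, -21906
-2352, -2712, -3072, -3432, -3792
-360, -360, -360, -360
The fifth differences are constant at -360.
Work back: -2352 + 360 = -1992;  -6546 + 1992 = -4554;  -10042 + 4554 = -5488;  -9134 + 5488 = -3646;  -4867 + 3646 = -1221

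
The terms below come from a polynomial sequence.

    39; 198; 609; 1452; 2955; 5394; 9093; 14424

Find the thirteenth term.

First differences: 159  411  843  1503  2439  3699  5331
Second differences: 252  432  660  936  1260  1632
Third differences: 180  228  276  324  372
Fourth differences: 48  48  48  48
Constant fourth difference = 48, so extend:
372 + 48 = 420;  1632 + 420 = 2052;  5331 + 2052 = 7383;  14424 + 7383 = 21807
420 + 48 = 468;  2052 + 468 = 2520;  7383 + 2520 = 9903;  21807 + 9903 = 31710
468 + 48 = 516;  2520 + 516 = 3036;  9903 + 3036 = 12939;  31710 + 12939 = 44649
516 + 48 = 564;  3036 + 564 = 3600;  12939 + 3600 = 16539;  44649 + 16539 = 61188
564 + 48 = 612;  3600 + 612 = 4212;  16539 + 4212 = 20751;  61188 + 20751 = 81939

81939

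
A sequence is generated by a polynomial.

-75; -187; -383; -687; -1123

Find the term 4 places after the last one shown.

-4667

First differences: -112, -196, -304, -436
Second differences: -84, -108, -132
Third differences: -24, -24
Third differences constant at -24.
-132 − 24 = -156;  -436 − 156 = -592;  -1123 − 592 = -1715
-156 − 24 = -180;  -592 − 180 = -772;  -1715 − 772 = -2487
-180 − 24 = -204;  -772 − 204 = -976;  -2487 − 976 = -3463
-204 − 24 = -228;  -976 − 228 = -1204;  -3463 − 1204 = -4667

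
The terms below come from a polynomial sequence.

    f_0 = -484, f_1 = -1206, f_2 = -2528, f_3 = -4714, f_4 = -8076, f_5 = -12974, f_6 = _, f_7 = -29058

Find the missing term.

-19816

Using the first 6 terms:
First differences: -722  -1322  -2186  -3362  -4898
Second differences: -600  -864  -1176  -1536
Third differences: -264  -312  -360
Fourth differences: -48  -48
Constant fourth difference = -48.
Extend forward: -360 − 48 = -408;  -1536 − 408 = -1944;  -4898 − 1944 = -6842;  -12974 − 6842 = -19816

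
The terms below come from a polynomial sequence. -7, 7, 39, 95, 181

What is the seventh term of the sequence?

467

14, 32, 56, 86
18, 24, 30
6, 6
Third differences constant at 6.
30 + 6 = 36;  86 + 36 = 122;  181 + 122 = 303
36 + 6 = 42;  122 + 42 = 164;  303 + 164 = 467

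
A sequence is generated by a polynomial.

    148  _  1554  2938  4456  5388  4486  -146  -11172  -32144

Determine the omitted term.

616

Using the last 8 terms:
First differences: 1384, 1518, 932, -902, -4632, -11026, -20972
Second differences: 134, -586, -1834, -3730, -6394, -9946
Third differences: -720, -1248, -1896, -2664, -3552
Fourth differences: -528, -648, -768, -888
Fifth differences: -120, -120, -120
Constant fifth difference = -120.
Extend backward: -528 + 120 = -408;  -720 + 408 = -312;  134 + 312 = 446;  1384 − 446 = 938;  1554 − 938 = 616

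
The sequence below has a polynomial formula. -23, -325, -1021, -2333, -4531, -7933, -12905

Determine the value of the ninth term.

-29263

-302, -696, -1312, -2198, -3402, -4972
-394, -616, -886, -1204, -1570
-222, -270, -318, -366
-48, -48, -48
The fourth differences are constant (-48).
-366 − 48 = -414;  -1570 − 414 = -1984;  -4972 − 1984 = -6956;  -12905 − 6956 = -19861
-414 − 48 = -462;  -1984 − 462 = -2446;  -6956 − 2446 = -9402;  -19861 − 9402 = -29263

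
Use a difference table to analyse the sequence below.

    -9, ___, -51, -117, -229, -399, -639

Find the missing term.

-19

Using the last 5 terms:
-66  -112  -170  -240
-46  -58  -70
-12  -12
Constant third difference = -12.
Extend backward: -46 + 12 = -34;  -66 + 34 = -32;  -51 + 32 = -19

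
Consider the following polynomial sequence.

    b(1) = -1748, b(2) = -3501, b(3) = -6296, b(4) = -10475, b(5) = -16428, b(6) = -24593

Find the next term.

-35456

D1: -1753 , -2795 , -4179 , -5953 , -8165
D2: -1042 , -1384 , -1774 , -2212
D3: -342 , -390 , -438
D4: -48 , -48
Fourth differences constant at -48.
-438 − 48 = -486;  -2212 − 486 = -2698;  -8165 − 2698 = -10863;  -24593 − 10863 = -35456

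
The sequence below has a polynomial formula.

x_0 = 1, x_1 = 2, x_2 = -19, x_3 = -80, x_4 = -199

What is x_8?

-1615

Δ: 1, -21, -61, -119
Δ²: -22, -40, -58
Δ³: -18, -18
Constant third difference = -18, so extend:
-58 − 18 = -76;  -119 − 76 = -195;  -199 − 195 = -394
-76 − 18 = -94;  -195 − 94 = -289;  -394 − 289 = -683
-94 − 18 = -112;  -289 − 112 = -401;  -683 − 401 = -1084
-112 − 18 = -130;  -401 − 130 = -531;  -1084 − 531 = -1615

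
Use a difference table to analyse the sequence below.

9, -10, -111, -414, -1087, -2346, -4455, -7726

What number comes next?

First differences: -19, -101, -303, -673, -1259, -2109, -3271
Second differences: -82, -202, -370, -586, -850, -1162
Third differences: -120, -168, -216, -264, -312
Fourth differences: -48, -48, -48, -48
The fourth differences are constant (-48).
-312 − 48 = -360;  -1162 − 360 = -1522;  -3271 − 1522 = -4793;  -7726 − 4793 = -12519

-12519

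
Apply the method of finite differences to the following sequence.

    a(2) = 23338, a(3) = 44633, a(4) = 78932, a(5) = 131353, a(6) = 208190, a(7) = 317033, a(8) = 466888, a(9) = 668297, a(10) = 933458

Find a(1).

Δ: 21295  34299  52421  76837  108843  149855  201409  265161
Δ²: 13004  18122  24416  32006  41012  51554  63752
Δ³: 5118  6294  7590  9006  10542  12198
Δ⁴: 1176  1296  1416  1536  1656
Δ⁵: 120  120  120  120
The fifth differences are constant at 120.
Work back: 1176 − 120 = 1056;  5118 − 1056 = 4062;  13004 − 4062 = 8942;  21295 − 8942 = 12353;  23338 − 12353 = 10985

10985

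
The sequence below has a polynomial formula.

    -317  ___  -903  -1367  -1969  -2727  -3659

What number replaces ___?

-559

Using the last 5 terms:
Δ: -464  -602  -758  -932
Δ²: -138  -156  -174
Δ³: -18  -18
Constant third difference = -18.
Extend backward: -138 + 18 = -120;  -464 + 120 = -344;  -903 + 344 = -559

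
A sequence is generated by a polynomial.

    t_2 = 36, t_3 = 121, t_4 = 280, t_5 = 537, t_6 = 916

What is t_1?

1

Δ: 85, 159, 257, 379
Δ²: 74, 98, 122
Δ³: 24, 24
The third differences are constant at 24.
Work back: 74 − 24 = 50;  85 − 50 = 35;  36 − 35 = 1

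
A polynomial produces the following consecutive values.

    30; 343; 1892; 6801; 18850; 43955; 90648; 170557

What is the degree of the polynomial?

5

First differences: 313, 1549, 4909, 12049, 25105, 46693, 79909
Second differences: 1236, 3360, 7140, 13056, 21588, 33216
Third differences: 2124, 3780, 5916, 8532, 11628
Fourth differences: 1656, 2136, 2616, 3096
Fifth differences: 480, 480, 480
The fifth differences are constant, so the polynomial has degree 5.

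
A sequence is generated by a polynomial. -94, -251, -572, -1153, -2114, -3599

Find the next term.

D1: -157 , -321 , -581 , -961 , -1485
D2: -164 , -260 , -380 , -524
D3: -96 , -120 , -144
D4: -24 , -24
The fourth differences are constant (-24).
-144 − 24 = -168;  -524 − 168 = -692;  -1485 − 692 = -2177;  -3599 − 2177 = -5776

-5776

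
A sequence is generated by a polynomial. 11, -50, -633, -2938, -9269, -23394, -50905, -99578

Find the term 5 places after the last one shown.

-61 , -583 , -2305 , -6331 , -14125 , -27511 , -48673
-522 , -1722 , -4026 , -7794 , -13386 , -21162
-1200 , -2304 , -3768 , -5592 , -7776
-1104 , -1464 , -1824 , -2184
-360 , -360 , -360
The fifth differences are constant (-360).
-2184 − 360 = -2544;  -7776 − 2544 = -10320;  -21162 − 10320 = -31482;  -48673 − 31482 = -80155;  -99578 − 80155 = -179733
-2544 − 360 = -2904;  -10320 − 2904 = -13224;  -31482 − 13224 = -44706;  -80155 − 44706 = -124861;  -179733 − 124861 = -304594
-2904 − 360 = -3264;  -13224 − 3264 = -16488;  -44706 − 16488 = -61194;  -124861 − 61194 = -186055;  -304594 − 186055 = -490649
-3264 − 360 = -3624;  -16488 − 3624 = -20112;  -61194 − 20112 = -81306;  -186055 − 81306 = -267361;  -490649 − 267361 = -758010
-3624 − 360 = -3984;  -20112 − 3984 = -24096;  -81306 − 24096 = -105402;  -267361 − 105402 = -372763;  -758010 − 372763 = -1130773

-1130773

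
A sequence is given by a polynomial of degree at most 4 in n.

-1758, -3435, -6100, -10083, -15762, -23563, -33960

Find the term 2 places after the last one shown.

-64678

-1677, -2665, -3983, -5679, -7801, -10397
-988, -1318, -1696, -2122, -2596
-330, -378, -426, -474
-48, -48, -48
Fourth differences constant at -48.
-474 − 48 = -522;  -2596 − 522 = -3118;  -10397 − 3118 = -13515;  -33960 − 13515 = -47475
-522 − 48 = -570;  -3118 − 570 = -3688;  -13515 − 3688 = -17203;  -47475 − 17203 = -64678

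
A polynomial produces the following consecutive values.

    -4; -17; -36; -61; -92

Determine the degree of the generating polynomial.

First differences: -13, -19, -25, -31
Second differences: -6, -6, -6
The second differences are constant, so the polynomial has degree 2.

2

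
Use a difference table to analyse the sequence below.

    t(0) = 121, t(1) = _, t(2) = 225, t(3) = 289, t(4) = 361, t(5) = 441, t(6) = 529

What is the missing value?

Using the last 5 terms:
D1: 64, 72, 80, 88
D2: 8, 8, 8
Constant second difference = 8.
Extend backward: 64 − 8 = 56;  225 − 56 = 169

169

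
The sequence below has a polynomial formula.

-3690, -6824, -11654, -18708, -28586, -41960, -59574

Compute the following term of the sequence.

Δ: -3134, -4830, -7054, -9878, -13374, -17614
Δ²: -1696, -2224, -2824, -3496, -4240
Δ³: -528, -600, -672, -744
Δ⁴: -72, -72, -72
Constant fourth difference = -72, so extend:
-744 − 72 = -816;  -4240 − 816 = -5056;  -17614 − 5056 = -22670;  -59574 − 22670 = -82244

-82244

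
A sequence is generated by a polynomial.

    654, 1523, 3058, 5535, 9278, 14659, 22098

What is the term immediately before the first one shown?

First differences: 869, 1535, 2477, 3743, 5381, 7439
Second differences: 666, 942, 1266, 1638, 2058
Third differences: 276, 324, 372, 420
Fourth differences: 48, 48, 48
The fourth differences are constant at 48.
Work back: 276 − 48 = 228;  666 − 228 = 438;  869 − 438 = 431;  654 − 431 = 223

223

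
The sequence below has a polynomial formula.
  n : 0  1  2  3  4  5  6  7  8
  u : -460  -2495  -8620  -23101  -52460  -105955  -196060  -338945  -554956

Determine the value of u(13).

First differences: -2035  -6125  -14481  -29359  -53495  -90105  -142885  -216011
Second differences: -4090  -8356  -14878  -24136  -36610  -52780  -73126
Third differences: -4266  -6522  -9258  -12474  -16170  -20346
Fourth differences: -2256  -2736  -3216  -3696  -4176
Fifth differences: -480  -480  -480  -480
Constant fifth difference = -480, so extend:
-4176 − 480 = -4656;  -20346 − 4656 = -25002;  -73126 − 25002 = -98128;  -216011 − 98128 = -314139;  -554956 − 314139 = -869095
-4656 − 480 = -5136;  -25002 − 5136 = -30138;  -98128 − 30138 = -128266;  -314139 − 128266 = -442405;  -869095 − 442405 = -1311500
-5136 − 480 = -5616;  -30138 − 5616 = -35754;  -128266 − 35754 = -164020;  -442405 − 164020 = -606425;  -1311500 − 606425 = -1917925
-5616 − 480 = -6096;  -35754 − 6096 = -41850;  -164020 − 41850 = -205870;  -606425 − 205870 = -812295;  -1917925 − 812295 = -2730220
-6096 − 480 = -6576;  -41850 − 6576 = -48426;  -205870 − 48426 = -254296;  -812295 − 254296 = -1066591;  -2730220 − 1066591 = -3796811

-3796811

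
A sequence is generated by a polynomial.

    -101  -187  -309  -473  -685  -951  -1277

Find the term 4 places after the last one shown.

-3301

First differences: -86  -122  -164  -212  -266  -326
Second differences: -36  -42  -48  -54  -60
Third differences: -6  -6  -6  -6
The third differences are constant (-6).
-60 − 6 = -66;  -326 − 66 = -392;  -1277 − 392 = -1669
-66 − 6 = -72;  -392 − 72 = -464;  -1669 − 464 = -2133
-72 − 6 = -78;  -464 − 78 = -542;  -2133 − 542 = -2675
-78 − 6 = -84;  -542 − 84 = -626;  -2675 − 626 = -3301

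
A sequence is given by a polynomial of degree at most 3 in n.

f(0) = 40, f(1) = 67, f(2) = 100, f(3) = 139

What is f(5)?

Δ: 27, 33, 39
Δ²: 6, 6
Second differences constant at 6.
39 + 6 = 45;  139 + 45 = 184
45 + 6 = 51;  184 + 51 = 235

235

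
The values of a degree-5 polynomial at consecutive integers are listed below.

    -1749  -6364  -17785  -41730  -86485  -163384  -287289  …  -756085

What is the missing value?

-477070

Using the first 7 terms:
-4615  -11421  -23945  -44755  -76899  -123905
-6806  -12524  -20810  -32144  -47006
-5718  -8286  -11334  -14862
-2568  -3048  -3528
-480  -480
Constant fifth difference = -480.
Extend forward: -3528 − 480 = -4008;  -14862 − 4008 = -18870;  -47006 − 18870 = -65876;  -123905 − 65876 = -189781;  -287289 − 189781 = -477070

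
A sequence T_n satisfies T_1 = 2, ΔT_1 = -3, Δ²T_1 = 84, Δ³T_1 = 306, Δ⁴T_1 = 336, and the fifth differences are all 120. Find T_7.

13124

Build the table forward from the leading diagonal:
D5: 120  120  120  120  120  120  120
D4: 336  456  576  696  816  936  1056
D3: 306  642  1098  1674  2370  3186  4122
D2: 84  390  1032  2130  3804  6174  9360
D1: -3  81  471  1503  3633  7437  13611
T: 2  -1  80  551  2054  5687  13124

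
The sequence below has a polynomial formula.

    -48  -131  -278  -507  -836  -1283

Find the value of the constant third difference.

-18

First differences: -83, -147, -229, -329, -447
Second differences: -64, -82, -100, -118
Third differences: -18, -18, -18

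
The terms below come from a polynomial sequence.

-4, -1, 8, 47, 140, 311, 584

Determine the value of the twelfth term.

4319

D1: 3, 9, 39, 93, 171, 273
D2: 6, 30, 54, 78, 102
D3: 24, 24, 24, 24
Constant third difference = 24, so extend:
102 + 24 = 126;  273 + 126 = 399;  584 + 399 = 983
126 + 24 = 150;  399 + 150 = 549;  983 + 549 = 1532
150 + 24 = 174;  549 + 174 = 723;  1532 + 723 = 2255
174 + 24 = 198;  723 + 198 = 921;  2255 + 921 = 3176
198 + 24 = 222;  921 + 222 = 1143;  3176 + 1143 = 4319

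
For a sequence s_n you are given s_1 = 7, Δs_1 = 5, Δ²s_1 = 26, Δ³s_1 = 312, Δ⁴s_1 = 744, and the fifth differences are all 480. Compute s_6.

7612

Build the table forward from the leading diagonal:
Δ⁵: 480  480  480  480  480  480
Δ⁴: 744  1224  1704  2184  2664  3144
Δ³: 312  1056  2280  3984  6168  8832
Δ²: 26  338  1394  3674  7658  13826
Δ: 5  31  369  1763  5437  13095
s: 7  12  43  412  2175  7612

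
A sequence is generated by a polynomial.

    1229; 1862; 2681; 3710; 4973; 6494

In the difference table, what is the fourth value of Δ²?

258

Δ: 633, 819, 1029, 1263, 1521
Δ²: 186, 210, 234, 258
Δ³: 24, 24, 24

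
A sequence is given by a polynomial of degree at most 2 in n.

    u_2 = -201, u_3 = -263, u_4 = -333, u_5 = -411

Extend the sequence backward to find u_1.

-147

D1: -62, -70, -78
D2: -8, -8
The second differences are constant at -8.
Work back: -62 + 8 = -54;  -201 + 54 = -147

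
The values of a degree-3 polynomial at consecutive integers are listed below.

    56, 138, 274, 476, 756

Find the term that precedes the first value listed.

First differences: 82  136  202  280
Second differences: 54  66  78
Third differences: 12  12
The third differences are constant at 12.
Work back: 54 − 12 = 42;  82 − 42 = 40;  56 − 40 = 16

16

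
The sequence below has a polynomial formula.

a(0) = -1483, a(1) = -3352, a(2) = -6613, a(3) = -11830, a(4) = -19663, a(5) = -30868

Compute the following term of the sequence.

First differences: -1869  -3261  -5217  -7833  -11205
Second differences: -1392  -1956  -2616  -3372
Third differences: -564  -660  -756
Fourth differences: -96  -96
Constant fourth difference = -96, so extend:
-756 − 96 = -852;  -3372 − 852 = -4224;  -11205 − 4224 = -15429;  -30868 − 15429 = -46297

-46297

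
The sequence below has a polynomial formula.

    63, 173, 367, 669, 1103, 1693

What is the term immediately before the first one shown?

First differences: 110  194  302  434  590
Second differences: 84  108  132  156
Third differences: 24  24  24
The third differences are constant at 24.
Work back: 84 − 24 = 60;  110 − 60 = 50;  63 − 50 = 13

13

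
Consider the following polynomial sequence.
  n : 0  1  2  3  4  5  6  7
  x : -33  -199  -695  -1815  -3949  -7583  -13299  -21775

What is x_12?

First differences: -166, -496, -1120, -2134, -3634, -5716, -8476
Second differences: -330, -624, -1014, -1500, -2082, -2760
Third differences: -294, -390, -486, -582, -678
Fourth differences: -96, -96, -96, -96
The fourth differences are constant (-96).
-678 − 96 = -774;  -2760 − 774 = -3534;  -8476 − 3534 = -12010;  -21775 − 12010 = -33785
-774 − 96 = -870;  -3534 − 870 = -4404;  -12010 − 4404 = -16414;  -33785 − 16414 = -50199
-870 − 96 = -966;  -4404 − 966 = -5370;  -16414 − 5370 = -21784;  -50199 − 21784 = -71983
-966 − 96 = -1062;  -5370 − 1062 = -6432;  -21784 − 6432 = -28216;  -71983 − 28216 = -100199
-1062 − 96 = -1158;  -6432 − 1158 = -7590;  -28216 − 7590 = -35806;  -100199 − 35806 = -136005

-136005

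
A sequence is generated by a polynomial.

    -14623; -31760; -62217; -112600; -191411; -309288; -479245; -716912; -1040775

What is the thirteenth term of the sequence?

-3681307

Δ: -17137 , -30457 , -50383 , -78811 , -117877 , -169957 , -237667 , -323863
Δ²: -13320 , -19926 , -28428 , -39066 , -52080 , -67710 , -86196
Δ³: -6606 , -8502 , -10638 , -13014 , -15630 , -18486
Δ⁴: -1896 , -2136 , -2376 , -2616 , -2856
Δ⁵: -240 , -240 , -240 , -240
Fifth differences constant at -240.
-2856 − 240 = -3096;  -18486 − 3096 = -21582;  -86196 − 21582 = -107778;  -323863 − 107778 = -431641;  -1040775 − 431641 = -1472416
-3096 − 240 = -3336;  -21582 − 3336 = -24918;  -107778 − 24918 = -132696;  -431641 − 132696 = -564337;  -1472416 − 564337 = -2036753
-3336 − 240 = -3576;  -24918 − 3576 = -28494;  -132696 − 28494 = -161190;  -564337 − 161190 = -725527;  -2036753 − 725527 = -2762280
-3576 − 240 = -3816;  -28494 − 3816 = -32310;  -161190 − 32310 = -193500;  -725527 − 193500 = -919027;  -2762280 − 919027 = -3681307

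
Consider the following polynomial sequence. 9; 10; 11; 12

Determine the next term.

First differences: 1  1  1
First differences constant at 1.
12 + 1 = 13

13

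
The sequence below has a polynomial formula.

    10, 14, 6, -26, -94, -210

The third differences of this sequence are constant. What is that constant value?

-12

D1: 4, -8, -32, -68, -116
D2: -12, -24, -36, -48
D3: -12, -12, -12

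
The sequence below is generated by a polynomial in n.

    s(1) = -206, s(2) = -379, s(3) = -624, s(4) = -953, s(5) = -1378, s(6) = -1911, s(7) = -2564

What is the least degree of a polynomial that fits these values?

3

D1: -173, -245, -329, -425, -533, -653
D2: -72, -84, -96, -108, -120
D3: -12, -12, -12, -12
The third differences are constant, so the polynomial has degree 3.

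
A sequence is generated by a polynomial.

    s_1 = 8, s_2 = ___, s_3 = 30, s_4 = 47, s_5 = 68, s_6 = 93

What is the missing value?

17

Using the last 4 terms:
Δ: 17  21  25
Δ²: 4  4
Constant second difference = 4.
Extend backward: 17 − 4 = 13;  30 − 13 = 17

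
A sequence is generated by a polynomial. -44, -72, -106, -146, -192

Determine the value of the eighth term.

-366

Δ: -28 , -34 , -40 , -46
Δ²: -6 , -6 , -6
Constant second difference = -6, so extend:
-46 − 6 = -52;  -192 − 52 = -244
-52 − 6 = -58;  -244 − 58 = -302
-58 − 6 = -64;  -302 − 64 = -366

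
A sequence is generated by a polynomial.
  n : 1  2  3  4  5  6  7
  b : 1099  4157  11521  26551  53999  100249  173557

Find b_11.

981449

Δ: 3058, 7364, 15030, 27448, 46250, 73308
Δ²: 4306, 7666, 12418, 18802, 27058
Δ³: 3360, 4752, 6384, 8256
Δ⁴: 1392, 1632, 1872
Δ⁵: 240, 240
Constant fifth difference = 240, so extend:
1872 + 240 = 2112;  8256 + 2112 = 10368;  27058 + 10368 = 37426;  73308 + 37426 = 110734;  173557 + 110734 = 284291
2112 + 240 = 2352;  10368 + 2352 = 12720;  37426 + 12720 = 50146;  110734 + 50146 = 160880;  284291 + 160880 = 445171
2352 + 240 = 2592;  12720 + 2592 = 15312;  50146 + 15312 = 65458;  160880 + 65458 = 226338;  445171 + 226338 = 671509
2592 + 240 = 2832;  15312 + 2832 = 18144;  65458 + 18144 = 83602;  226338 + 83602 = 309940;  671509 + 309940 = 981449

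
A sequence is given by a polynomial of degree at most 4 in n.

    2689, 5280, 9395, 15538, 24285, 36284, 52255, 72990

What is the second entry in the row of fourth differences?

72

First differences: 2591, 4115, 6143, 8747, 11999, 15971, 20735
Second differences: 1524, 2028, 2604, 3252, 3972, 4764
Third differences: 504, 576, 648, 720, 792
Fourth differences: 72, 72, 72, 72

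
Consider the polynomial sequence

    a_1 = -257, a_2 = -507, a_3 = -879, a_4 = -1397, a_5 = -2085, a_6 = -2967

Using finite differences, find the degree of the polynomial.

3

D1: -250, -372, -518, -688, -882
D2: -122, -146, -170, -194
D3: -24, -24, -24
The third differences are constant, so the polynomial has degree 3.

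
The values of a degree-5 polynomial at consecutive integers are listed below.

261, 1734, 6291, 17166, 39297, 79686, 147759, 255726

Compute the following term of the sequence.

1473, 4557, 10875, 22131, 40389, 68073, 107967
3084, 6318, 11256, 18258, 27684, 39894
3234, 4938, 7002, 9426, 12210
1704, 2064, 2424, 2784
360, 360, 360
The fifth differences are constant (360).
2784 + 360 = 3144;  12210 + 3144 = 15354;  39894 + 15354 = 55248;  107967 + 55248 = 163215;  255726 + 163215 = 418941

418941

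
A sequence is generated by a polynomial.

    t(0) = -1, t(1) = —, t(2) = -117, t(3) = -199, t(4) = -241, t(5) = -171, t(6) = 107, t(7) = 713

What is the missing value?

-43

Using the last 6 terms:
D1: -82, -42, 70, 278, 606
D2: 40, 112, 208, 328
D3: 72, 96, 120
D4: 24, 24
Constant fourth difference = 24.
Extend backward: 72 − 24 = 48;  40 − 48 = -8;  -82 + 8 = -74;  -117 + 74 = -43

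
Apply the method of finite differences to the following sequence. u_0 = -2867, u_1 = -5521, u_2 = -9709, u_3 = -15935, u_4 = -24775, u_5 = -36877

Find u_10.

Δ: -2654 , -4188 , -6226 , -8840 , -12102
Δ²: -1534 , -2038 , -2614 , -3262
Δ³: -504 , -576 , -648
Δ⁴: -72 , -72
Fourth differences constant at -72.
-648 − 72 = -720;  -3262 − 720 = -3982;  -12102 − 3982 = -16084;  -36877 − 16084 = -52961
-720 − 72 = -792;  -3982 − 792 = -4774;  -16084 − 4774 = -20858;  -52961 − 20858 = -73819
-792 − 72 = -864;  -4774 − 864 = -5638;  -20858 − 5638 = -26496;  -73819 − 26496 = -100315
-864 − 72 = -936;  -5638 − 936 = -6574;  -26496 − 6574 = -33070;  -100315 − 33070 = -133385
-936 − 72 = -1008;  -6574 − 1008 = -7582;  -33070 − 7582 = -40652;  -133385 − 40652 = -174037

-174037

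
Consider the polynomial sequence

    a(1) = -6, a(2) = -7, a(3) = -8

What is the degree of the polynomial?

-1, -1
The first differences are constant, so the polynomial has degree 1.

1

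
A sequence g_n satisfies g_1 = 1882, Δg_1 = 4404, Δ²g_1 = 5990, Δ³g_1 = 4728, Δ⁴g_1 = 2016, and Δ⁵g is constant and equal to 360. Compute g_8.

402100

Build the table forward from the leading diagonal:
Δ⁵: 360  360  360  360  360  360  360  360
Δ⁴: 2016  2376  2736  3096  3456  3816  4176  4536
Δ³: 4728  6744  9120  11856  14952  18408  22224  26400
Δ²: 5990  10718  17462  26582  38438  53390  71798  94022
Δ: 4404  10394  21112  38574  65156  103594  156984  228782
g: 1882  6286  16680  37792  76366  141522  245116  402100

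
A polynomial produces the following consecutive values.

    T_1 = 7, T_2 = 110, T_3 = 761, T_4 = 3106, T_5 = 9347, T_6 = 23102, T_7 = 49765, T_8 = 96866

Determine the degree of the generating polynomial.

5

D1: 103, 651, 2345, 6241, 13755, 26663, 47101
D2: 548, 1694, 3896, 7514, 12908, 20438
D3: 1146, 2202, 3618, 5394, 7530
D4: 1056, 1416, 1776, 2136
D5: 360, 360, 360
The fifth differences are constant, so the polynomial has degree 5.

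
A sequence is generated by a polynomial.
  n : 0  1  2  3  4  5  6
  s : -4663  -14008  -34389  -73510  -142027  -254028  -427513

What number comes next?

-684874

D1: -9345  -20381  -39121  -68517  -112001  -173485
D2: -11036  -18740  -29396  -43484  -61484
D3: -7704  -10656  -14088  -18000
D4: -2952  -3432  -3912
D5: -480  -480
Constant fifth difference = -480, so extend:
-3912 − 480 = -4392;  -18000 − 4392 = -22392;  -61484 − 22392 = -83876;  -173485 − 83876 = -257361;  -427513 − 257361 = -684874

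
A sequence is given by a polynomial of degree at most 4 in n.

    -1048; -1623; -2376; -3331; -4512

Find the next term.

-5943

D1: -575, -753, -955, -1181
D2: -178, -202, -226
D3: -24, -24
Constant third difference = -24, so extend:
-226 − 24 = -250;  -1181 − 250 = -1431;  -4512 − 1431 = -5943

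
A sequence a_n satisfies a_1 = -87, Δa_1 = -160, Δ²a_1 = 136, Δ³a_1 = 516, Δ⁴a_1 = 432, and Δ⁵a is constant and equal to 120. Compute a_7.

18513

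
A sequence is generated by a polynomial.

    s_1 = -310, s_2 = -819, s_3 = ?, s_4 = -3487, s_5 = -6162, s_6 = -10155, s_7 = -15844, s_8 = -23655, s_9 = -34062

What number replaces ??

Using the last 6 terms:
First differences: -2675, -3993, -5689, -7811, -10407
Second differences: -1318, -1696, -2122, -2596
Third differences: -378, -426, -474
Fourth differences: -48, -48
Constant fourth difference = -48.
Extend backward: -378 + 48 = -330;  -1318 + 330 = -988;  -2675 + 988 = -1687;  -3487 + 1687 = -1800

-1800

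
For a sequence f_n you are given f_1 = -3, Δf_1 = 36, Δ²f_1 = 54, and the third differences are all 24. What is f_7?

1503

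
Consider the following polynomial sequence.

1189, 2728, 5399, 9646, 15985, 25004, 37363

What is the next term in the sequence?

53794

1539, 2671, 4247, 6339, 9019, 12359
1132, 1576, 2092, 2680, 3340
444, 516, 588, 660
72, 72, 72
Fourth differences constant at 72.
660 + 72 = 732;  3340 + 732 = 4072;  12359 + 4072 = 16431;  37363 + 16431 = 53794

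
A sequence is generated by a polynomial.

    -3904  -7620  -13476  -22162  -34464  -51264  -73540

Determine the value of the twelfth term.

-308010

D1: -3716, -5856, -8686, -12302, -16800, -22276
D2: -2140, -2830, -3616, -4498, -5476
D3: -690, -786, -882, -978
D4: -96, -96, -96
The fourth differences are constant (-96).
-978 − 96 = -1074;  -5476 − 1074 = -6550;  -22276 − 6550 = -28826;  -73540 − 28826 = -102366
-1074 − 96 = -1170;  -6550 − 1170 = -7720;  -28826 − 7720 = -36546;  -102366 − 36546 = -138912
-1170 − 96 = -1266;  -7720 − 1266 = -8986;  -36546 − 8986 = -45532;  -138912 − 45532 = -184444
-1266 − 96 = -1362;  -8986 − 1362 = -10348;  -45532 − 10348 = -55880;  -184444 − 55880 = -240324
-1362 − 96 = -1458;  -10348 − 1458 = -11806;  -55880 − 11806 = -67686;  -240324 − 67686 = -308010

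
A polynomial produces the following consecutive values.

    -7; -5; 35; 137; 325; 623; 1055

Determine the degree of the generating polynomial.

3

First differences: 2, 40, 102, 188, 298, 432
Second differences: 38, 62, 86, 110, 134
Third differences: 24, 24, 24, 24
The third differences are constant, so the polynomial has degree 3.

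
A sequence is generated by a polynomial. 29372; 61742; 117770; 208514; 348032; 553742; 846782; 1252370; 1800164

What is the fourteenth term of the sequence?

D1: 32370, 56028, 90744, 139518, 205710, 293040, 405588, 547794
D2: 23658, 34716, 48774, 66192, 87330, 112548, 142206
D3: 11058, 14058, 17418, 21138, 25218, 29658
D4: 3000, 3360, 3720, 4080, 4440
D5: 360, 360, 360, 360
Fifth differences constant at 360.
4440 + 360 = 4800;  29658 + 4800 = 34458;  142206 + 34458 = 176664;  547794 + 176664 = 724458;  1800164 + 724458 = 2524622
4800 + 360 = 5160;  34458 + 5160 = 39618;  176664 + 39618 = 216282;  724458 + 216282 = 940740;  2524622 + 940740 = 3465362
5160 + 360 = 5520;  39618 + 5520 = 45138;  216282 + 45138 = 261420;  940740 + 261420 = 1202160;  3465362 + 1202160 = 4667522
5520 + 360 = 5880;  45138 + 5880 = 51018;  261420 + 51018 = 312438;  1202160 + 312438 = 1514598;  4667522 + 1514598 = 6182120
5880 + 360 = 6240;  51018 + 6240 = 57258;  312438 + 57258 = 369696;  1514598 + 369696 = 1884294;  6182120 + 1884294 = 8066414

8066414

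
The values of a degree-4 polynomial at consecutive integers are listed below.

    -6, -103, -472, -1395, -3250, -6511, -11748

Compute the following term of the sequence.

-97, -369, -923, -1855, -3261, -5237
-272, -554, -932, -1406, -1976
-282, -378, -474, -570
-96, -96, -96
The fourth differences are constant (-96).
-570 − 96 = -666;  -1976 − 666 = -2642;  -5237 − 2642 = -7879;  -11748 − 7879 = -19627

-19627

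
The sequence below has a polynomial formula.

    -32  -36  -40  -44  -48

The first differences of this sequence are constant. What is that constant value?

First differences: -4, -4, -4, -4

-4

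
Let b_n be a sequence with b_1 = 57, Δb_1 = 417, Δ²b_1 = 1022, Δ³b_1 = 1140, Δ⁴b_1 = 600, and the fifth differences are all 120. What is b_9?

144569

Build the table forward from the leading diagonal:
D5: 120  120  120  120  120  120  120  120  120
D4: 600  720  840  960  1080  1200  1320  1440  1560
D3: 1140  1740  2460  3300  4260  5340  6540  7860  9300
D2: 1022  2162  3902  6362  9662  13922  19262  25802  33662
D1: 417  1439  3601  7503  13865  23527  37449  56711  82513
b: 57  474  1913  5514  13017  26882  50409  87858  144569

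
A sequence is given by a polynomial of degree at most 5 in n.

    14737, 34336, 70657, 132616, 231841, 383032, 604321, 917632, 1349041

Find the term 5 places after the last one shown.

6526216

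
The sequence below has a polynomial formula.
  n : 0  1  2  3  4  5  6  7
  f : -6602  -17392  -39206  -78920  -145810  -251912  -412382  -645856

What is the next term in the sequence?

-974810

-10790, -21814, -39714, -66890, -106102, -160470, -233474
-11024, -17900, -27176, -39212, -54368, -73004
-6876, -9276, -12036, -15156, -18636
-2400, -2760, -3120, -3480
-360, -360, -360
Constant fifth difference = -360, so extend:
-3480 − 360 = -3840;  -18636 − 3840 = -22476;  -73004 − 22476 = -95480;  -233474 − 95480 = -328954;  -645856 − 328954 = -974810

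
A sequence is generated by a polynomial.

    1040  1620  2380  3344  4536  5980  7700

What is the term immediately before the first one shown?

616

First differences: 580, 760, 964, 1192, 1444, 1720
Second differences: 180, 204, 228, 252, 276
Third differences: 24, 24, 24, 24
The third differences are constant at 24.
Work back: 180 − 24 = 156;  580 − 156 = 424;  1040 − 424 = 616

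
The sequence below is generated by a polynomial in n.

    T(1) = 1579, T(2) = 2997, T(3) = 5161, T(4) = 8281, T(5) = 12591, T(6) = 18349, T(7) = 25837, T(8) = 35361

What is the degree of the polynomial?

1418, 2164, 3120, 4310, 5758, 7488, 9524
746, 956, 1190, 1448, 1730, 2036
210, 234, 258, 282, 306
24, 24, 24, 24
The fourth differences are constant, so the polynomial has degree 4.

4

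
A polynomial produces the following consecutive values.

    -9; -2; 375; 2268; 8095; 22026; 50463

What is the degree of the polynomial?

7, 377, 1893, 5827, 13931, 28437
370, 1516, 3934, 8104, 14506
1146, 2418, 4170, 6402
1272, 1752, 2232
480, 480
The fifth differences are constant, so the polynomial has degree 5.

5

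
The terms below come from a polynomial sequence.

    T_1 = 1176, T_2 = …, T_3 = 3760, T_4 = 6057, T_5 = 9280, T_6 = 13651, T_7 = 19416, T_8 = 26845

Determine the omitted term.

2191

Using the last 6 terms:
D1: 2297  3223  4371  5765  7429
D2: 926  1148  1394  1664
D3: 222  246  270
D4: 24  24
Constant fourth difference = 24.
Extend backward: 222 − 24 = 198;  926 − 198 = 728;  2297 − 728 = 1569;  3760 − 1569 = 2191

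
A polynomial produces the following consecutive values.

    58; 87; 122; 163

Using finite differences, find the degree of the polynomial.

First differences: 29, 35, 41
Second differences: 6, 6
The second differences are constant, so the polynomial has degree 2.

2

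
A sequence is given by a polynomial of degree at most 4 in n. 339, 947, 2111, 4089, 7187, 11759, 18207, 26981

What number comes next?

608  1164  1978  3098  4572  6448  8774
556  814  1120  1474  1876  2326
258  306  354  402  450
48  48  48  48
The fourth differences are constant (48).
450 + 48 = 498;  2326 + 498 = 2824;  8774 + 2824 = 11598;  26981 + 11598 = 38579

38579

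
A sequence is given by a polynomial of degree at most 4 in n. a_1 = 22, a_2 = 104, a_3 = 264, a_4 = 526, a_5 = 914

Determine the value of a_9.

4206

First differences: 82  160  262  388
Second differences: 78  102  126
Third differences: 24  24
The third differences are constant (24).
126 + 24 = 150;  388 + 150 = 538;  914 + 538 = 1452
150 + 24 = 174;  538 + 174 = 712;  1452 + 712 = 2164
174 + 24 = 198;  712 + 198 = 910;  2164 + 910 = 3074
198 + 24 = 222;  910 + 222 = 1132;  3074 + 1132 = 4206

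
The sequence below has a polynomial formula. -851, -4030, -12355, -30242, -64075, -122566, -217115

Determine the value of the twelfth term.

Δ: -3179 , -8325 , -17887 , -33833 , -58491 , -94549
Δ²: -5146 , -9562 , -15946 , -24658 , -36058
Δ³: -4416 , -6384 , -8712 , -11400
Δ⁴: -1968 , -2328 , -2688
Δ⁵: -360 , -360
Fifth differences constant at -360.
-2688 − 360 = -3048;  -11400 − 3048 = -14448;  -36058 − 14448 = -50506;  -94549 − 50506 = -145055;  -217115 − 145055 = -362170
-3048 − 360 = -3408;  -14448 − 3408 = -17856;  -50506 − 17856 = -68362;  -145055 − 68362 = -213417;  -362170 − 213417 = -575587
-3408 − 360 = -3768;  -17856 − 3768 = -21624;  -68362 − 21624 = -89986;  -213417 − 89986 = -303403;  -575587 − 303403 = -878990
-3768 − 360 = -4128;  -21624 − 4128 = -25752;  -89986 − 25752 = -115738;  -303403 − 115738 = -419141;  -878990 − 419141 = -1298131
-4128 − 360 = -4488;  -25752 − 4488 = -30240;  -115738 − 30240 = -145978;  -419141 − 145978 = -565119;  -1298131 − 565119 = -1863250

-1863250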